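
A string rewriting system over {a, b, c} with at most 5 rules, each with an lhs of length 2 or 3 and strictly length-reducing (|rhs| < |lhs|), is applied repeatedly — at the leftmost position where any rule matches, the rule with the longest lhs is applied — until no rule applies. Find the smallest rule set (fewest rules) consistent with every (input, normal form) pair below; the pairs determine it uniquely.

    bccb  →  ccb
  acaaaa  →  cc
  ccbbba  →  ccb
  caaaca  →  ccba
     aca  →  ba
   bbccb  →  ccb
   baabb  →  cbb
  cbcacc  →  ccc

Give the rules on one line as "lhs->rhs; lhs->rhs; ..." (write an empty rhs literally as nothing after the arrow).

  | bccb => ccb
  | acaaaa => baaaa => bcaa => caa => cc
  | ccbbba => ccb
  | caaaca => ccaca => ccba

aa->c; ac->b; bba->; bc->c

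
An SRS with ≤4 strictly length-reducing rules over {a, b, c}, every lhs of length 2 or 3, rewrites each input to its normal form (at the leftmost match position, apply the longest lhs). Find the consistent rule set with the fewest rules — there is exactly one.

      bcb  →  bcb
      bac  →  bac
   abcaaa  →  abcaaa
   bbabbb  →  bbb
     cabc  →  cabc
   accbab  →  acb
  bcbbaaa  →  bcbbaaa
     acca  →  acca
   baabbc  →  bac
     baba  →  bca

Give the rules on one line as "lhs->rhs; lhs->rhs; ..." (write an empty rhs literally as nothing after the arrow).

  | bcb
  | bac
  | abcaaa
  | bbabbb => bbb

aba->ca; abb->; cba->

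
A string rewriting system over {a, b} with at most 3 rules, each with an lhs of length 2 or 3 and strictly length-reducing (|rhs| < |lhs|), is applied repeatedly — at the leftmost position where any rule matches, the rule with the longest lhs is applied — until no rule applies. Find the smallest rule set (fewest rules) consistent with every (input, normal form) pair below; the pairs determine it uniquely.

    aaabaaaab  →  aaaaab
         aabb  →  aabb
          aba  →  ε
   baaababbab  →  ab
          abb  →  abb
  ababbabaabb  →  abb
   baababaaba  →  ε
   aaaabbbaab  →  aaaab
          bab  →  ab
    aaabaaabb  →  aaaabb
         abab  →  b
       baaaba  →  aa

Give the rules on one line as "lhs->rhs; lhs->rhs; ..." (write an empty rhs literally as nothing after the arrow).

aba->; ba->a

  | aaabaaaab => aaaaab
  | aabb
  | aba => ε
  | baaababbab => aaababbab => aabbab => aabab => ab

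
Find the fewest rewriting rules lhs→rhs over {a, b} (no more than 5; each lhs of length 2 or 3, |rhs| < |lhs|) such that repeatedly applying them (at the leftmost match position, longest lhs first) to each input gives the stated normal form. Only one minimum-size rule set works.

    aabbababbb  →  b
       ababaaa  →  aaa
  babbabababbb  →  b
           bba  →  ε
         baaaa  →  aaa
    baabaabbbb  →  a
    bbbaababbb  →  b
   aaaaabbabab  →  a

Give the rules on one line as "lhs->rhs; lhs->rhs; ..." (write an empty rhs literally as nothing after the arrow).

aab->; ab->a; ba->; bb->b

  | aabbababbb => bababbb => babbb => bbb => bb => b
  | ababaaa => aabaaa => aaa
  | babbabababbb => bbabababbb => babababbb => bababbb => babbb => bbb => bb => b
  | bba => ba => ε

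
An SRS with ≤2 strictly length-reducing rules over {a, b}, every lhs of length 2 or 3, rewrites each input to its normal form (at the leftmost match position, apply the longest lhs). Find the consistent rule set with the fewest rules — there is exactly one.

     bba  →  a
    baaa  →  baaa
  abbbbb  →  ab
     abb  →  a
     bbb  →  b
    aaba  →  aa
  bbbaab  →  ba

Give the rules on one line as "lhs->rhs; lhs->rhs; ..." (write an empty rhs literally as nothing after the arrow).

  | bba => a
  | baaa
  | abbbbb => abbb => ab
  | abb => a

aab->a; bb->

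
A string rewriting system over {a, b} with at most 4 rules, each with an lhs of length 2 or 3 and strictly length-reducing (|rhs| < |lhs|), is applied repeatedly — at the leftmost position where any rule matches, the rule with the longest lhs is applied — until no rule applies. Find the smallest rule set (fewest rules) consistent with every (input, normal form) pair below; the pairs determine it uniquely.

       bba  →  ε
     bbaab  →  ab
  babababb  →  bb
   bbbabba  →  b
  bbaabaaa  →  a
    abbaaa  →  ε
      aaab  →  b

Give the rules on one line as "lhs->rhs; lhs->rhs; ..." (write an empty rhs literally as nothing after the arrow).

  | bba => ε
  | bbaab => ab
  | babababb => abababb => aababb => aaabb => bb
  | bbbabba => bbba => b

aaa->; ba->a; bba->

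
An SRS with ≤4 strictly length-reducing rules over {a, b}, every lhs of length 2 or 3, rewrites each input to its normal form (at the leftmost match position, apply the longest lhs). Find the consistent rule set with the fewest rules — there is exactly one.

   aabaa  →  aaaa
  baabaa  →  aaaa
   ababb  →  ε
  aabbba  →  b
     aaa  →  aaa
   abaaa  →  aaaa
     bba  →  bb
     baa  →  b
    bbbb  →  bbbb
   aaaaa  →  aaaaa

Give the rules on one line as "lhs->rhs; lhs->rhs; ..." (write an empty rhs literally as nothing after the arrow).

ab->; aba->aa; ba->b; bab->aa

  | aabaa => aaaa
  | baabaa => babaa => aaaa
  | ababb => aabb => ab => ε
  | aabbba => abba => ba => b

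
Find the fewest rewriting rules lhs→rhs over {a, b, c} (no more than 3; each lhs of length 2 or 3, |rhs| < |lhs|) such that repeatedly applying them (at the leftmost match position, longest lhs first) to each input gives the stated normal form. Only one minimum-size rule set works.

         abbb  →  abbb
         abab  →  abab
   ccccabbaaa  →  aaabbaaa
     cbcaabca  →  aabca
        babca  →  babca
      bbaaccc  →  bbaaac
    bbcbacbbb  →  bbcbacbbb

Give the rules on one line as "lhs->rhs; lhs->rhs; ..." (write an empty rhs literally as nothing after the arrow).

cbc->; cc->a

  | abbb
  | abab
  | ccccabbaaa => accabbaaa => aaabbaaa
  | cbcaabca => aabca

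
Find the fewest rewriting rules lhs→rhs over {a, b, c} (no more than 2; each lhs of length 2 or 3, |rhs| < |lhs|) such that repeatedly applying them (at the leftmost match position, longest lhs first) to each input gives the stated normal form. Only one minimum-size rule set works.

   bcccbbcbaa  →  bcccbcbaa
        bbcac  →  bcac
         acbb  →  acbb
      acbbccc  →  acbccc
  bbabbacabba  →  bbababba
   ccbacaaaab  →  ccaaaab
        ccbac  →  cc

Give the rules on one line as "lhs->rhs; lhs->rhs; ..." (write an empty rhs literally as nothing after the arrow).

bac->; bbc->bc

  | bcccbbcbaa => bcccbcbaa
  | bbcac => bcac
  | acbb
  | acbbccc => acbccc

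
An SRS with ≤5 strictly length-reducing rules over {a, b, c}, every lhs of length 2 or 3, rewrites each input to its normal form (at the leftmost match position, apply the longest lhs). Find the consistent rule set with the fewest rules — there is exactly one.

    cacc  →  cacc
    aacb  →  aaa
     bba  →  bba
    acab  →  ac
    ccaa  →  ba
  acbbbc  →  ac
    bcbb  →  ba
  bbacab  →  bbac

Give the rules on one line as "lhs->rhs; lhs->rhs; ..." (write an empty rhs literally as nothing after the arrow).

ab->; cb->a; cbb->a; cca->b

  | cacc
  | aacb => aaa
  | bba
  | acab => ac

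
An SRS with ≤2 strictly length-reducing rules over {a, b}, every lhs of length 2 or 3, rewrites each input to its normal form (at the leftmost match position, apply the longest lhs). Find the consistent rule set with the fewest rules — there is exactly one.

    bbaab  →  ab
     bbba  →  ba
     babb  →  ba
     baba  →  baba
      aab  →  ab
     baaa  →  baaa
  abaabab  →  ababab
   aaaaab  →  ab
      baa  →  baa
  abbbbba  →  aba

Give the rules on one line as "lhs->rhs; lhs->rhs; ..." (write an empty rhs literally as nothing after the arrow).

  | bbaab => aab => ab
  | bbba => ba
  | babb => ba
  | baba

aab->ab; bb->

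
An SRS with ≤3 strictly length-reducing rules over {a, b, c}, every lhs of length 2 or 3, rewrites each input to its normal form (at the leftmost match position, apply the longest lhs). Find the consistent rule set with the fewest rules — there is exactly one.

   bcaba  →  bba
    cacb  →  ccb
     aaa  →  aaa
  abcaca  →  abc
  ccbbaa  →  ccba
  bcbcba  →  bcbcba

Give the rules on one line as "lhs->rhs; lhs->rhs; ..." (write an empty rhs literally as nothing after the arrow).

baa->a; ca->; cac->cc

  | bcaba => bba
  | cacb => ccb
  | aaa
  | abcaca => abcca => abc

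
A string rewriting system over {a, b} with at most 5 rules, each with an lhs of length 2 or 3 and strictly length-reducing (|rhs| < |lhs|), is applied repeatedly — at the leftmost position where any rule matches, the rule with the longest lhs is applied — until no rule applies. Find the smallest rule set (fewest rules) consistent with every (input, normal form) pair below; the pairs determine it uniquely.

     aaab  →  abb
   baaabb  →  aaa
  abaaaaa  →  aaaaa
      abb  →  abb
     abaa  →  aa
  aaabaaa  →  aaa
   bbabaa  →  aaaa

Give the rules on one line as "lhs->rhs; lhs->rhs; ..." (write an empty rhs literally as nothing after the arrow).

  | aaab => abb
  | baaabb => aaabb => abbb => aaa
  | abaaaaa => baaaaa => aaaaa
  | abb

aab->bb; aba->ba; baa->aa; bbb->aa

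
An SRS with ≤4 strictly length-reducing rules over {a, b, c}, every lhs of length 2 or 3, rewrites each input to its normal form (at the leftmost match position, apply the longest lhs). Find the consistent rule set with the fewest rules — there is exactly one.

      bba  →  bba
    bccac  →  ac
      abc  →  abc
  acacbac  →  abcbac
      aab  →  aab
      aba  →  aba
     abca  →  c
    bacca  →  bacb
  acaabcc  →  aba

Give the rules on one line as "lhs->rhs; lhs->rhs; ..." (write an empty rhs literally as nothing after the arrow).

abb->c; bcc->; ca->b

  | bba
  | bccac => ac
  | abc
  | acacbac => abcbac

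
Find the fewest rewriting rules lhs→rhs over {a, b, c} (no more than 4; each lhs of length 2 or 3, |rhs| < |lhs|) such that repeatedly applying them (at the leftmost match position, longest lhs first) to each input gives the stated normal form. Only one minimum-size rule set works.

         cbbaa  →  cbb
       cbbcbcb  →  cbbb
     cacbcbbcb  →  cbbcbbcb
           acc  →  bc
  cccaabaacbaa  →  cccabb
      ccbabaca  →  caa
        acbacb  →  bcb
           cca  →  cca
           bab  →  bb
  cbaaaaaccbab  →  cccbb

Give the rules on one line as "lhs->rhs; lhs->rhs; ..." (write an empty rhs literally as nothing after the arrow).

ac->b; ba->b; bac->c; cbc->a

  | cbbaa => cbba => cbb
  | cbbcbcb => cbbab => cbbb
  | cacbcbbcb => cbbcbbcb
  | acc => bc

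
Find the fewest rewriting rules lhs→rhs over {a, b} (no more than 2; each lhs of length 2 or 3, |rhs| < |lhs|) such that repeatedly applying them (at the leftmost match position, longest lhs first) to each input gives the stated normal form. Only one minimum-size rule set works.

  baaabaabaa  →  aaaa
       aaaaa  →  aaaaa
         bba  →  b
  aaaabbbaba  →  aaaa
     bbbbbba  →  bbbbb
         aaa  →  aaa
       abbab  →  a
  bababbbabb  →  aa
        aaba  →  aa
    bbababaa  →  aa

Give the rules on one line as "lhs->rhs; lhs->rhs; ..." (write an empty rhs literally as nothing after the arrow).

  | baaabaabaa => aabaabaa => aaabaa => aaaa
  | aaaaa
  | bba => b
  | aaaabbbaba => aaaabbaa => aaaaba => aaaa

ba->; bab->a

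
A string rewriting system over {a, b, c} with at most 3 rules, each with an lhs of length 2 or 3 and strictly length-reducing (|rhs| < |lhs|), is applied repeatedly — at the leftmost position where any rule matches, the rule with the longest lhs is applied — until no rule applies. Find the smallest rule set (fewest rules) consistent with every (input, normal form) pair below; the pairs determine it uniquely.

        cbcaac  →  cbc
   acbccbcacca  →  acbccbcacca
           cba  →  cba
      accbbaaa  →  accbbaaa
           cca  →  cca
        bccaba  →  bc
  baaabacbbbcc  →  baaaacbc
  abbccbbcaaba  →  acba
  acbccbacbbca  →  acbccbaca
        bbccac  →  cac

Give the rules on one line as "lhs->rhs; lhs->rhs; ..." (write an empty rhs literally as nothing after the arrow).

  | cbcaac => cbc
  | acbccbcacca
  | cba
  | accbbaaa

ab->a; bbc->; caa->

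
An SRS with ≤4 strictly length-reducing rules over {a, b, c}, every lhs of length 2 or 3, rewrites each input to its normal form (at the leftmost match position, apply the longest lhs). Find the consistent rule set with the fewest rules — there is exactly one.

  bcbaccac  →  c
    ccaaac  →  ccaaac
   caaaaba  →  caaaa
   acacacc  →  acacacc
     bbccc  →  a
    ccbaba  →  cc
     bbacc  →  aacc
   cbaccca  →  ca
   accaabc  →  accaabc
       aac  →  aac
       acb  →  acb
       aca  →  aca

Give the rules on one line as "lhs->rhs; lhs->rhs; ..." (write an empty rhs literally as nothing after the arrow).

ba->; bb->a; ccc->

  | bcbaccac => bcccac => bac => c
  | ccaaac
  | caaaaba => caaaa
  | acacacc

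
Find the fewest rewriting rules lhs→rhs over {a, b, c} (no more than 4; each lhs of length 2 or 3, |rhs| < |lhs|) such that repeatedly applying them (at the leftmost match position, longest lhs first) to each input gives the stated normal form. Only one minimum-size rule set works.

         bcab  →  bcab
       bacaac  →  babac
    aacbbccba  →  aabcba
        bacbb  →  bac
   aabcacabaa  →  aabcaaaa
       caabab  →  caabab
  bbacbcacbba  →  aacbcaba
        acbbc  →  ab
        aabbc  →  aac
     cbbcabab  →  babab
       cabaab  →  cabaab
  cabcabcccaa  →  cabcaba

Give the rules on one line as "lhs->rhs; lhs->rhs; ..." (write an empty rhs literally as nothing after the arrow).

  | bcab
  | bacaac => babac
  | aacbbccba => aacccba => aabcba
  | bacbb => bac

aca->ab; bb->; bba->aa; cc->b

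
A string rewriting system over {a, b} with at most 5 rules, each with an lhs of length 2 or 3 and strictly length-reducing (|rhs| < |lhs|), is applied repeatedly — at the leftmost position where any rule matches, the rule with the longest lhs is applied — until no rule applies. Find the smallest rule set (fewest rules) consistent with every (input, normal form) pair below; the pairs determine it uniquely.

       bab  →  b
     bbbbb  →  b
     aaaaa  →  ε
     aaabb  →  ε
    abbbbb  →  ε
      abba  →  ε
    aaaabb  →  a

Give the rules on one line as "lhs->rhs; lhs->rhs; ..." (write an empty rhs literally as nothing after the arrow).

aaa->bb; ab->; ba->; bbb->a

  | bab => b
  | bbbbb => abb => b
  | aaaaa => bbaa => ba => ε
  | aaabb => bbbb => ab => ε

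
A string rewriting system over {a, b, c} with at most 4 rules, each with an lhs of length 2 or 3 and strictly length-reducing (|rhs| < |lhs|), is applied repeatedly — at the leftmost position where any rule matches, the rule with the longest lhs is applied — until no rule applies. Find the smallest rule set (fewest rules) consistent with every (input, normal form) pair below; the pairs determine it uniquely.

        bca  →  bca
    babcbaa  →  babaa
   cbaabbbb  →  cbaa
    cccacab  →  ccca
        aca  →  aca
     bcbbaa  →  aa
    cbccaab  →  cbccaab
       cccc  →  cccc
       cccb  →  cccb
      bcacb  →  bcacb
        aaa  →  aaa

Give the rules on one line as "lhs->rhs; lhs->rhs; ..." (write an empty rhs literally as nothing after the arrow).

bb->; bcb->b; cab->

  | bca
  | babcbaa => babaa
  | cbaabbbb => cbaabb => cbaa
  | cccacab => ccca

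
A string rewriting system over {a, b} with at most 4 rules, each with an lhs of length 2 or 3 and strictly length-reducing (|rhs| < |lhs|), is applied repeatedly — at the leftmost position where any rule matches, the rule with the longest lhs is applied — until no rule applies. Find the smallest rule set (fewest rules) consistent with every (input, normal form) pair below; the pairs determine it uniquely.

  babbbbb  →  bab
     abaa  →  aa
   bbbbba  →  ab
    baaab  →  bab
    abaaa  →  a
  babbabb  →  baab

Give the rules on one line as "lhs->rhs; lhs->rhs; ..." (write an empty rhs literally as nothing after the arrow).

aaa->a; aba->a; bb->b; bba->ab

  | babbbbb => babbbb => babbb => babb => bab
  | abaa => aa
  | bbbbba => bbbba => bbba => bba => ab
  | baaab => bab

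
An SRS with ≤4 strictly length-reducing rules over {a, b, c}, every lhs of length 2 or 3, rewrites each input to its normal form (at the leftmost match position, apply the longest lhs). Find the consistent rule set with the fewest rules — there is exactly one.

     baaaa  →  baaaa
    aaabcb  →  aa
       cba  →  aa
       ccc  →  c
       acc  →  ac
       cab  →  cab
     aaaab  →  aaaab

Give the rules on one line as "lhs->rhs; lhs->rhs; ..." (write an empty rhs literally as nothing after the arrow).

aba->; cb->a; cc->c

  | baaaa
  | aaabcb => aaaba => aa
  | cba => aa
  | ccc => cc => c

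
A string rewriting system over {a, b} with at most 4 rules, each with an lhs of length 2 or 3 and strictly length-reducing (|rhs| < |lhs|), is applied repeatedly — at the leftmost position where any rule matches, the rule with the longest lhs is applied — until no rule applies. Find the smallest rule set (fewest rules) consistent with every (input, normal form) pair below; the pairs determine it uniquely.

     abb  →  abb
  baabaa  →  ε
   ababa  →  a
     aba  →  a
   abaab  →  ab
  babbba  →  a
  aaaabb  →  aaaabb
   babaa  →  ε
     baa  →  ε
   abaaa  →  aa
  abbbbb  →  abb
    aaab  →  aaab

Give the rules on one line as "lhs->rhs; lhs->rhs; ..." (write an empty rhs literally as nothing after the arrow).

  | abb
  | baabaa => baa => ε
  | ababa => aba => a
  | aba => a

ba->; baa->; bbb->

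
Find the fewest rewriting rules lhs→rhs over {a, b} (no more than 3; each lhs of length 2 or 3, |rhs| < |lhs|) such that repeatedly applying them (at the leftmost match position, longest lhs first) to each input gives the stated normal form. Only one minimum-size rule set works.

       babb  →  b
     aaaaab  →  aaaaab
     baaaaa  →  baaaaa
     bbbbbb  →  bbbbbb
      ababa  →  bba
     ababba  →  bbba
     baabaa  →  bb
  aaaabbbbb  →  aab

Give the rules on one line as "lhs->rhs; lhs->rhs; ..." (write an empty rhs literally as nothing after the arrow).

aba->b; abb->

  | babb => b
  | aaaaab
  | baaaaa
  | bbbbbb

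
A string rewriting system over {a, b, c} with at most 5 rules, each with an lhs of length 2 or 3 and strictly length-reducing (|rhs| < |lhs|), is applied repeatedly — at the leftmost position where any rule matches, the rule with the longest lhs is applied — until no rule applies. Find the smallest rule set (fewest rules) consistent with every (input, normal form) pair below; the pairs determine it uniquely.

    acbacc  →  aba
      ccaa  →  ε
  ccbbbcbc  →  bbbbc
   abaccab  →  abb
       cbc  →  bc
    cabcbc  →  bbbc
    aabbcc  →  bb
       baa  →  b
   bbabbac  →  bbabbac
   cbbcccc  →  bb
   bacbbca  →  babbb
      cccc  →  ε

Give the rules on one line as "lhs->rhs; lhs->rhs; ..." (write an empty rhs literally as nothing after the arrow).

  | acbacc => abacc => aba
  | ccaa => aa => ε
  | ccbbbcbc => bbbcbc => bbbbc
  | abaccab => abaab => abb

aa->; ca->b; cb->b; cc->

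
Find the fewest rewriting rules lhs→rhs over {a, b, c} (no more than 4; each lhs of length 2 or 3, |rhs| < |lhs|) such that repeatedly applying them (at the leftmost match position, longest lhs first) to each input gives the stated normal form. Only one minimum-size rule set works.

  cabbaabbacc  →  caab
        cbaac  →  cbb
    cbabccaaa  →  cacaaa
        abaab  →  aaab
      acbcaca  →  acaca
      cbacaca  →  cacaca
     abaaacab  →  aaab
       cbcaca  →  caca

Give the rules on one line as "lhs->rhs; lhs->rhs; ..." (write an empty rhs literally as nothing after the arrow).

aac->bb; ba->a; bc->

  | cabbaabbacc => cabaabbacc => caaabbacc => caaabacc => caaaacc => caabbc => caab
  | cbaac => caac => cbb
  | cbabccaaa => cabccaaa => cacaaa
  | abaab => aaab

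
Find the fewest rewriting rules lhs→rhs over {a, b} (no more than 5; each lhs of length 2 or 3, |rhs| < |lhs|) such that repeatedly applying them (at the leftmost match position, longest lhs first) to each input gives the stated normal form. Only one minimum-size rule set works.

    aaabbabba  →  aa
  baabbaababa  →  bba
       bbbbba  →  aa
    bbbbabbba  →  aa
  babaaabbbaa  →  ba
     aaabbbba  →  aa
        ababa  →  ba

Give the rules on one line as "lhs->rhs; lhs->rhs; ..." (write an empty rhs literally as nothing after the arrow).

aab->ab; aba->; abb->a; bbb->a

  | aaabbabba => aabbabba => abbabba => aabba => abba => aa
  | baabbaababa => babbaababa => baaababa => baababa => bababa => bba
  | bbbbba => abba => aa
  | bbbbabbba => ababbba => bbba => aa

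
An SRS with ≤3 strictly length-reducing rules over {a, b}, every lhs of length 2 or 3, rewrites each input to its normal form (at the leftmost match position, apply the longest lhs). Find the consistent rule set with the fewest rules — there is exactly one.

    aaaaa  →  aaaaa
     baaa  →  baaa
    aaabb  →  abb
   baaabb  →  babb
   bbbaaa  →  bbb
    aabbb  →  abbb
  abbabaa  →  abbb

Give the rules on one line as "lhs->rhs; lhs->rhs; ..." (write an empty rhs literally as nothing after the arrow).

  | aaaaa
  | baaa
  | aaabb => aabb => abb
  | baaabb => baabb => babb

aab->ab; bba->bb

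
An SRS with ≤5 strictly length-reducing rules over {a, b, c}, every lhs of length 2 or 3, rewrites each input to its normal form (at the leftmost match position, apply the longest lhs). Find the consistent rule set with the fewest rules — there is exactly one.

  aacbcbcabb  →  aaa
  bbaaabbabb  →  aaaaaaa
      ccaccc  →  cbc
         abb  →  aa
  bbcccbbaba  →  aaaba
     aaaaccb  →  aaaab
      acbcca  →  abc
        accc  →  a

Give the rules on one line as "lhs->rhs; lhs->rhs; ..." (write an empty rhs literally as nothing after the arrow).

  | aacbcbcabb => aabcbcabb => aabcbbb => aabcab => aabb => aaa
  | bbaaabbabb => aaaabbabb => aaaaaabb => aaaaaaa
  | ccaccc => cccc => cbc
  | abb => aa

ac->a; bb->a; ca->; ccc->cb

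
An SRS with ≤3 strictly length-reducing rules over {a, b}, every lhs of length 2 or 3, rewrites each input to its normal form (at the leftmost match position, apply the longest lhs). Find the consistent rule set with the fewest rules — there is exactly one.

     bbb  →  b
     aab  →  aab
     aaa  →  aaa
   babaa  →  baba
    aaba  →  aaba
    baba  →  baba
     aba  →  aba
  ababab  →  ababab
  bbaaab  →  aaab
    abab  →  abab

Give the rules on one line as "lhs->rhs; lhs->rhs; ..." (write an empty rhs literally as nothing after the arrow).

  | bbb => b
  | aab
  | aaa
  | babaa => baba

baa->ba; bb->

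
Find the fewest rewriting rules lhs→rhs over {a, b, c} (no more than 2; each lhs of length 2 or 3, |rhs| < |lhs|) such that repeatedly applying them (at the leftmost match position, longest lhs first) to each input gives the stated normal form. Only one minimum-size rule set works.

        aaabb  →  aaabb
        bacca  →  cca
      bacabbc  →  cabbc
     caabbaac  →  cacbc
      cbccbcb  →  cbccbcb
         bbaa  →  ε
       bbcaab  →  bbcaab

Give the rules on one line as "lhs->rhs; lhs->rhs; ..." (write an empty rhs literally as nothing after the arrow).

  | aaabb
  | bacca => cca
  | bacabbc => cabbc
  | caabbaac => caabac => cacbc

aba->cb; ba->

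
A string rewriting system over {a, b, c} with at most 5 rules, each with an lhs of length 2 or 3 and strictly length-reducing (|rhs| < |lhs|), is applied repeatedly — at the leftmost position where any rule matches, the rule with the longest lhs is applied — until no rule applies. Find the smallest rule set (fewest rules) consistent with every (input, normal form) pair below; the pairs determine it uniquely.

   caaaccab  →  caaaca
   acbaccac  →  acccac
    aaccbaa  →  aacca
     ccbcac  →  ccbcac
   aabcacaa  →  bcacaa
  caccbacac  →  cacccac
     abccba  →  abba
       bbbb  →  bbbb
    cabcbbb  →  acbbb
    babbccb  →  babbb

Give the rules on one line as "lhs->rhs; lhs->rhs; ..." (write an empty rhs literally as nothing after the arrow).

  | caaaccab => caaaca
  | acbaccac => acccac
  | aaccbaa => aacca
  | ccbcac

aab->b; bcc->b; cab->a; cba->c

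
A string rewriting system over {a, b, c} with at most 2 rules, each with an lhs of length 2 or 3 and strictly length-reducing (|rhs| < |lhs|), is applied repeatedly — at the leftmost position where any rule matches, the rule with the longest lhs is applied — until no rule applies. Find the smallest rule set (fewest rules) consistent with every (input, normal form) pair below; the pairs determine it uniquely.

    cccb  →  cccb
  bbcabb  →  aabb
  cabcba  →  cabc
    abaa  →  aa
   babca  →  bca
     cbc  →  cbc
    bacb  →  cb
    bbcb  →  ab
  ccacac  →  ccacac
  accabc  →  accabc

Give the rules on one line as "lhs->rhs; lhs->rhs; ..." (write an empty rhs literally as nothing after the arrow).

  | cccb
  | bbcabb => aabb
  | cabcba => cabc
  | abaa => aa

ba->; bbc->a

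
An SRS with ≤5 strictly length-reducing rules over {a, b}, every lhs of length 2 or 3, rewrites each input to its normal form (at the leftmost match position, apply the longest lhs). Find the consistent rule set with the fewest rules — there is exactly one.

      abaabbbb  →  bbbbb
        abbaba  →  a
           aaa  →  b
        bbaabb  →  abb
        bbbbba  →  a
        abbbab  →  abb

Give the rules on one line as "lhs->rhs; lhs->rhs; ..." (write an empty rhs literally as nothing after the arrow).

aa->a; aaa->b; ba->a; bab->

  | abaabbbb => aaabbbb => bbbbb
  | abbaba => aba => aa => a
  | aaa => b
  | bbaabb => baabb => aabb => abb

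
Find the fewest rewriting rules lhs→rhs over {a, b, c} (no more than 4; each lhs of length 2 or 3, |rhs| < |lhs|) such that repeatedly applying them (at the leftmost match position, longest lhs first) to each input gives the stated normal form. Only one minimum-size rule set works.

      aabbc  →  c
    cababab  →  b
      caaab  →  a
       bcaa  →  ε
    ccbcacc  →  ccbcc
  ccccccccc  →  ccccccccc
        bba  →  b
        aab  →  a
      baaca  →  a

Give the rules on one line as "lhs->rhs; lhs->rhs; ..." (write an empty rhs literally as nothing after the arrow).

ab->; ba->; ca->

  | aabbc => abc => c
  | cababab => babab => bab => b
  | caaab => aab => a
  | bcaa => ba => ε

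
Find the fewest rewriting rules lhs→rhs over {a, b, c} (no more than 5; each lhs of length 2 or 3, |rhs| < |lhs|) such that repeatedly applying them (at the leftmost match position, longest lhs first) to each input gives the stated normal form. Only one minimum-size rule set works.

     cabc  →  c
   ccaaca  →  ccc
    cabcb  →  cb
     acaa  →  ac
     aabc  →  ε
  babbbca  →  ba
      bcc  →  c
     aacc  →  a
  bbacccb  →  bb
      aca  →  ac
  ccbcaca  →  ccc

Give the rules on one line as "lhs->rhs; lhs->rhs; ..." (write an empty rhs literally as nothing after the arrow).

ab->c; acc->; bc->; ca->c

  | cabc => cbc => c
  | ccaaca => ccaca => ccca => ccc
  | cabcb => cbcb => cb
  | acaa => aca => ac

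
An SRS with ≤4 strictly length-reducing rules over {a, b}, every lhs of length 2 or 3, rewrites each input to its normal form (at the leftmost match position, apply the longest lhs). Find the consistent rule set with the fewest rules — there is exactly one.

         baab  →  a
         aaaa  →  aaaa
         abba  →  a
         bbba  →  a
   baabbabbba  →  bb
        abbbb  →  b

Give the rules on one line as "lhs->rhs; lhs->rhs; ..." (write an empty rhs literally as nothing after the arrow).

  | baab => aab => a
  | aaaa
  | abba => ba => a
  | bbba => ba => a

ab->; ba->a; bba->bb; bbb->b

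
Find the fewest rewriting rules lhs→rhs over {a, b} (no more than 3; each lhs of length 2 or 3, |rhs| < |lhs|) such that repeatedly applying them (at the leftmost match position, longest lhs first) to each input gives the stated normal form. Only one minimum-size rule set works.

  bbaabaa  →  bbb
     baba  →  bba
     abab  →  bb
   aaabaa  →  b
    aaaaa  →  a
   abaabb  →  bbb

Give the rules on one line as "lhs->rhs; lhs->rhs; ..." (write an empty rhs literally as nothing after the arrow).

  | bbaabaa => bbbaa => bbb
  | baba => bba
  | abab => bab => bb
  | aaabaa => abaa => baa => b

aa->; ab->b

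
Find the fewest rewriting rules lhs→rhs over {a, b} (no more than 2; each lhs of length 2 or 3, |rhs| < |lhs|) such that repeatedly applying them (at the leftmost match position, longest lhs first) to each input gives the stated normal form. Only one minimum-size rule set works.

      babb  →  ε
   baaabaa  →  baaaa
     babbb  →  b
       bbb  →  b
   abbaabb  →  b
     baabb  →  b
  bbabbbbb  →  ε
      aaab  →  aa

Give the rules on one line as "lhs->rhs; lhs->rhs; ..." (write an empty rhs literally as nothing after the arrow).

  | babb => bb => ε
  | baaabaa => baaaa
  | babbb => bbb => b
  | bbb => b

ab->; bb->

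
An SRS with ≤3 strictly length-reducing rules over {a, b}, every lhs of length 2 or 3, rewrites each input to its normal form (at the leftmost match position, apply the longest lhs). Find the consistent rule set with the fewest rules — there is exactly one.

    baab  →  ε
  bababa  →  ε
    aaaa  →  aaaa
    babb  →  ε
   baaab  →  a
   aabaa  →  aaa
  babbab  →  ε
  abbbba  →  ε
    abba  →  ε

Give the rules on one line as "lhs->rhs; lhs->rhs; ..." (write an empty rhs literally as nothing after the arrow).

  | baab => ab => ε
  | bababa => baba => ba => ε
  | aaaa
  | babb => bb => ε

ab->; ba->; bb->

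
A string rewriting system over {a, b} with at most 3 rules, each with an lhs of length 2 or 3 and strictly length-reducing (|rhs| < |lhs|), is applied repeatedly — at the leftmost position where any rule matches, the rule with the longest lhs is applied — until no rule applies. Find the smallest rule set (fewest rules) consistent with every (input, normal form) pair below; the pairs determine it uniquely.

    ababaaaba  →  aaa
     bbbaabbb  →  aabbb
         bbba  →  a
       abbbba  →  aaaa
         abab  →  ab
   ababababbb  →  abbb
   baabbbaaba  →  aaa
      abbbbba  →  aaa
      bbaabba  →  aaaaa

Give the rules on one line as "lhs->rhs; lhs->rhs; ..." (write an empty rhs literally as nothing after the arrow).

ba->; bba->aa

  | ababaaaba => abaaaba => aaaba => aaa
  | bbbaabbb => baaabbb => aabbb
  | bbba => baa => a
  | abbbba => abbaa => aaaa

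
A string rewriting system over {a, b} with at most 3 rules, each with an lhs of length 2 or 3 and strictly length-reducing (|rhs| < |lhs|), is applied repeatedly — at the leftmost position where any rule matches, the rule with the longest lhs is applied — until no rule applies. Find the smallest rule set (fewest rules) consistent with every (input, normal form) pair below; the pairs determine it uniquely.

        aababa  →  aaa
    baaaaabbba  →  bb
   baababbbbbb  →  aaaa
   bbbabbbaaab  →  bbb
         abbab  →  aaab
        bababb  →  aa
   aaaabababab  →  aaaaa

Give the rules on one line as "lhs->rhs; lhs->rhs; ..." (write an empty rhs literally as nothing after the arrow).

  | aababa => aaa
  | baaaaabbba => baaaabbba => baaabbba => baabbba => babbba => bba => bb
  | baababbbbbb => bababbbbbb => abbbbbb => aabbbb => aaabb => aaaa
  | bbbabbbaaab => bbbbaaab => bbbbaab => bbbbab => bbb

abb->aa; ba->b; bab->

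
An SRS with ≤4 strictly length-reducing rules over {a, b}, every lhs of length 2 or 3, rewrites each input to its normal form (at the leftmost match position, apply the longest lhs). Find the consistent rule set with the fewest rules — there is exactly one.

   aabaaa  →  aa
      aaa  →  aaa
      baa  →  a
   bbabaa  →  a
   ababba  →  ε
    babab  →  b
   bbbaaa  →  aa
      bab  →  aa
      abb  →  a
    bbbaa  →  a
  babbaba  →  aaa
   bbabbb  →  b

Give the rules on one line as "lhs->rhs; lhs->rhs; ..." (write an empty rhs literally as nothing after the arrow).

ab->b; ba->; bab->aa; bb->a

  | aabaaa => abaaa => baaa => aa
  | aaa
  | baa => a
  | bbabaa => aabaa => abaa => baa => a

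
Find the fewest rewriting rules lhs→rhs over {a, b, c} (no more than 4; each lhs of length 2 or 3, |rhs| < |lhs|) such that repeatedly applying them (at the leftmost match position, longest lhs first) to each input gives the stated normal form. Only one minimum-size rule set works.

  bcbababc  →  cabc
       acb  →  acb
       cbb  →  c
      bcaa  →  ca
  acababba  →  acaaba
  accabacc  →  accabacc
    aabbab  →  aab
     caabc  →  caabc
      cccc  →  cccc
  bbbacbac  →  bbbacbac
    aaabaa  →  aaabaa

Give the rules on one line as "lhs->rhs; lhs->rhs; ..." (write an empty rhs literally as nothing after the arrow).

abb->; bab->a; bca->c; cbb->c

  | bcbababc => bcaabc => cabc
  | acb
  | cbb => c
  | bcaa => ca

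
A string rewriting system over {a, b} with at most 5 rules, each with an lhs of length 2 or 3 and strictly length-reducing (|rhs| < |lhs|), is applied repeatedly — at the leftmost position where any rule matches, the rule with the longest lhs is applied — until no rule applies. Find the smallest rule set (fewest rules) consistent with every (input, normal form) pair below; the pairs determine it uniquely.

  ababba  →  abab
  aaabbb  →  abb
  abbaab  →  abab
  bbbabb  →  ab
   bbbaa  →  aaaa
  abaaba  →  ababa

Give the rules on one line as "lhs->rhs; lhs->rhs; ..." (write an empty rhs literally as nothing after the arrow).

aab->; baa->ba; bba->b; bbb->aa

  | ababba => abab
  | aaabbb => abb
  | abbaab => abab
  | bbbabb => aaabb => ab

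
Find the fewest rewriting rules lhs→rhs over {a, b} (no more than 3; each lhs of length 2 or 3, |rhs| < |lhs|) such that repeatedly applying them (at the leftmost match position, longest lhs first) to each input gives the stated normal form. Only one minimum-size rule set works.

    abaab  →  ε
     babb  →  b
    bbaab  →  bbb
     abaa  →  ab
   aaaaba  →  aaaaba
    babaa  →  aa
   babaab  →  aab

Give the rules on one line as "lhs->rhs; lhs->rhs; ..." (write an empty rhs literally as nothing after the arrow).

  | abaab => abb => ε
  | babb => b
  | bbaab => bbb
  | abaa => ab

abb->; baa->b; bab->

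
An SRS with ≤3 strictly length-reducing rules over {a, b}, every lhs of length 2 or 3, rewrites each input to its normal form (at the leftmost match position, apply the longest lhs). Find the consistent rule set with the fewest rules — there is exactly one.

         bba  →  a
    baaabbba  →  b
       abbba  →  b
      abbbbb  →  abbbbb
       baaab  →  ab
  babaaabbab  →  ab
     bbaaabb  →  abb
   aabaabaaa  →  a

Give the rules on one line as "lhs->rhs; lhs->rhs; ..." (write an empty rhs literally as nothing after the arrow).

aa->b; ba->a

  | bba => ba => a
  | baaabbba => aaabbba => babbba => abbba => abba => aba => aa => b
  | abbba => abba => aba => aa => b
  | abbbbb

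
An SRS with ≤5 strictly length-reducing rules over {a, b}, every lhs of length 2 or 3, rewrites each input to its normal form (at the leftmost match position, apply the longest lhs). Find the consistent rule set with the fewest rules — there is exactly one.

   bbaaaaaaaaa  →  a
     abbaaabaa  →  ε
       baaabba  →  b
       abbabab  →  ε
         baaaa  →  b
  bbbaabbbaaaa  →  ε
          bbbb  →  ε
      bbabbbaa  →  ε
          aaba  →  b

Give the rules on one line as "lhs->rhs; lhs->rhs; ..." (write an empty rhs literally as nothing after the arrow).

  | bbaaaaaaaaa => aaaaaaaaa => aaaaaaa => aaaaa => aaa => a
  | abbaaabaa => baaabaa => baabaa => babaa => bbaa => aa => ε
  | baaabba => baabba => babba => bbba => ba => b
  | abbabab => babab => bbab => ab => ε

aa->; ab->; ba->b; bb->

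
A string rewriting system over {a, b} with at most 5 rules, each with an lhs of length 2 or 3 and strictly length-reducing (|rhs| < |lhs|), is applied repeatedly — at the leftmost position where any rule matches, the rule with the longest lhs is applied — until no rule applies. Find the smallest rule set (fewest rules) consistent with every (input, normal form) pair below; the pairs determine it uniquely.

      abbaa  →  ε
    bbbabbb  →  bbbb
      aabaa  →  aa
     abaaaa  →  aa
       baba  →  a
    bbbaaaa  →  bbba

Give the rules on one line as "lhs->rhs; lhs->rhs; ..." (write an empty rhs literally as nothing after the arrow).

  | abbaa => abaa => aaa => ε
  | bbbabbb => bbbb
  | aabaa => aa
  | abaaaa => aaaaa => aa

aaa->; aab->; ab->a; bab->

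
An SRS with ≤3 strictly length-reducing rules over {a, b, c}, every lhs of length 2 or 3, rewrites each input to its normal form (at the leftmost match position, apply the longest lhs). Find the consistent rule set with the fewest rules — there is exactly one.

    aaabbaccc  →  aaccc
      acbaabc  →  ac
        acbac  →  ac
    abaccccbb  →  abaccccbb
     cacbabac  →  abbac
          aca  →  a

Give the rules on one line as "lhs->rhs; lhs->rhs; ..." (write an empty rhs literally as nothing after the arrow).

  | aaabbaccc => aabaccc => aaccc
  | acbaabc => aababc => aabc => ac
  | acbac => aabc => ac
  | abaccccbb

aab->a; ca->; cba->ab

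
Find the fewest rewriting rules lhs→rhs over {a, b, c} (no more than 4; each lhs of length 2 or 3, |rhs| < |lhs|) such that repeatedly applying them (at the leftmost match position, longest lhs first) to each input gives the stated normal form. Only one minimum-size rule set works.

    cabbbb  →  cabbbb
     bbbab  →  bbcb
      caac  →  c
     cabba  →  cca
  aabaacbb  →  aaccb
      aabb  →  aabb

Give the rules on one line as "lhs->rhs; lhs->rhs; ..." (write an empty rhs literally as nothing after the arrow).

abc->ca; acb->c; ba->c; caa->

  | cabbbb
  | bbbab => bbcb
  | caac => c
  | cabba => cabc => cca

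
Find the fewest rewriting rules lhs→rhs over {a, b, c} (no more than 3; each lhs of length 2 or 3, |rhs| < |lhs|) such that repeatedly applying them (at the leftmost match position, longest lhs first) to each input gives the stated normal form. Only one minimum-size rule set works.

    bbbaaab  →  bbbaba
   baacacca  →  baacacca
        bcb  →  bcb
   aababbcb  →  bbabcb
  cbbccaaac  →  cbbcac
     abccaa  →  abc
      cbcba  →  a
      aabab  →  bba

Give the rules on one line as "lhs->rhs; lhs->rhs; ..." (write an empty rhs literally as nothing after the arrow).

  | bbbaaab => bbbaba
  | baacacca
  | bcb
  | aababbcb => baabbcb => bbabcb

aab->ba; caa->; cba->a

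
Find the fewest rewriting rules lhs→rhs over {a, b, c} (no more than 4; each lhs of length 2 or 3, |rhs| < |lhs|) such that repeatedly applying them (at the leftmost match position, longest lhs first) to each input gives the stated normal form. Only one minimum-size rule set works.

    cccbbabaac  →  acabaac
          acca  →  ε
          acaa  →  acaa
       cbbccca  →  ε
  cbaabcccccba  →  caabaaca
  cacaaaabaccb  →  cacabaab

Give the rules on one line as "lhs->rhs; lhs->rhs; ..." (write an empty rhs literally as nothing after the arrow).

  | cccbbabaac => acbbabaac => acbabaac => acabaac
  | acca => aaa => ε
  | acaa
  | cbbccca => cbccca => cccca => acca => aaa => ε

aaa->; cb->c; cc->a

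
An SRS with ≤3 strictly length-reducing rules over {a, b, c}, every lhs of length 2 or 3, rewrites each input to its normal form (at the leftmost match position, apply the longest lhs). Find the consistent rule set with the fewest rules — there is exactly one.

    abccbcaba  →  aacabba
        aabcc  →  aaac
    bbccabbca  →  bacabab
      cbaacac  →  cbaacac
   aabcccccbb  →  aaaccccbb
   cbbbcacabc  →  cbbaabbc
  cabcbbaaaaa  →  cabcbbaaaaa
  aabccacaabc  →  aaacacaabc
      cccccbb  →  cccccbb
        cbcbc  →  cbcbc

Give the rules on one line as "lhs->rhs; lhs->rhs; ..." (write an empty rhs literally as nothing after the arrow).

bca->ab; bcc->ac

  | abccbcaba => aacbcaba => aacabba
  | aabcc => aaac
  | bbccabbca => bacabbca => bacabab
  | cbaacac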